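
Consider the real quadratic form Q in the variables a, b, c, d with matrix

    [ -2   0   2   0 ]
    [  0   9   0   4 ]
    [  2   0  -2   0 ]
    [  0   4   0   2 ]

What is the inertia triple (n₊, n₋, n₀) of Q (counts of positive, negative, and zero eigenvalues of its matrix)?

(2, 1, 1)

Applying the same elementary operations to the rows and columns of A produces a congruent diagonal matrix with entries -2, 9, 0, 2/9.
Counting signs: 2 positive, 1 negative, 1 zero.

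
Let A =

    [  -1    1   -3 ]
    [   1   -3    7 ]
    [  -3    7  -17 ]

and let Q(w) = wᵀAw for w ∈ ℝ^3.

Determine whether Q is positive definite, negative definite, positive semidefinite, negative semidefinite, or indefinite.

negative semidefinite

Row-reducing A symmetrically gives the diagonal entries -1, -2, 0.
That gives 2 negative, 1 zero pivots.
Hence Q is negative semidefinite.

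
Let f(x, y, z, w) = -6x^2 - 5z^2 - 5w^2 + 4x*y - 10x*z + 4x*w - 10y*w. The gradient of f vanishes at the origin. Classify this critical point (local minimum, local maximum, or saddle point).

The Hessian at the origin is H = [[-12, 4, -10, 4], [4, 0, 0, -10], [-10, 0, -10, 0], [4, -10, 0, -10]].
An LDLᵀ factorisation of H has diagonal entries -12, 4/3, -10, -5/2.
Counting signs: 1 positive, 3 negative.
H is indefinite, so the origin is a saddle point.

saddle point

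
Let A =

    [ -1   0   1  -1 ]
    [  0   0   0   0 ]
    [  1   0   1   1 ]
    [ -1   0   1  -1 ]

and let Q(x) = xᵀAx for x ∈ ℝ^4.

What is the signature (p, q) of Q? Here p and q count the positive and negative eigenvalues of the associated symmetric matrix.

(1, 1)

Symmetric row and column elimination reduces A to a congruent diagonal form with pivots -1, 0, 2, 0.
Counting signs: 1 positive, 1 negative, 2 zero.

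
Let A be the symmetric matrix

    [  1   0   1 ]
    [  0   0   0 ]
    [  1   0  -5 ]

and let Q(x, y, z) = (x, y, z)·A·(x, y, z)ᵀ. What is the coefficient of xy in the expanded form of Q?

The coefficient of xy is A[1,2] + A[2,1] = 2·0 = 0.

0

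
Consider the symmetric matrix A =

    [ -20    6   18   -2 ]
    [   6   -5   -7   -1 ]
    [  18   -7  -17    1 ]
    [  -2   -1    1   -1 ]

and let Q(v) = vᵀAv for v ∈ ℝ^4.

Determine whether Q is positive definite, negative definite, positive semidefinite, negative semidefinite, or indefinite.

Symmetric row and column elimination reduces A to a congruent diagonal form with pivots -20, -16/5, 0, 0.
So there are 2 negative, 2 zero pivots.
Hence Q is negative semidefinite.

negative semidefinite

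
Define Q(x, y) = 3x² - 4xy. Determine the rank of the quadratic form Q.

The associated matrix is A = [[3, -2], [-2, 0]].
Symmetric row and column elimination reduces A to a congruent diagonal form with pivots 3, -4/3.
Counting signs: 1 positive, 1 negative.
The rank is the number of nonzero pivots: 2.

2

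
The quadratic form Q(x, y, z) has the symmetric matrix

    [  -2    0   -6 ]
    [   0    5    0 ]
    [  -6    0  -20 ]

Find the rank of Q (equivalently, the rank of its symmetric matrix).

An LDLᵀ factorisation of A has diagonal entries -2, 5, -2.
That gives 1 positive, 2 negative pivots.
The rank is the number of nonzero pivots: 3.

3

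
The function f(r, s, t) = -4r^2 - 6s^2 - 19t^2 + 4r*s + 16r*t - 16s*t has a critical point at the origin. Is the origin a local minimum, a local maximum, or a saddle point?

saddle point

The Hessian at the origin is H = [[-8, 4, 16], [4, -12, -16], [16, -16, -38]].
An LDLᵀ factorisation of H has diagonal entries -8, -10, 2/5.
That gives 1 positive, 2 negative pivots.
H is indefinite, so the origin is a saddle point.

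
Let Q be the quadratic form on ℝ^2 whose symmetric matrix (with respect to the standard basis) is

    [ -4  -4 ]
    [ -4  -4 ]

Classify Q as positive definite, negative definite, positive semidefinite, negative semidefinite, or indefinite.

negative semidefinite

For the 2×2 matrix [[-4, -4], [-4, -4]]: det = -4·-4 − (-4)² = 0, trace = -8.
det = 0 so one eigenvalue is zero; the form is semidefinite with the sign of the trace.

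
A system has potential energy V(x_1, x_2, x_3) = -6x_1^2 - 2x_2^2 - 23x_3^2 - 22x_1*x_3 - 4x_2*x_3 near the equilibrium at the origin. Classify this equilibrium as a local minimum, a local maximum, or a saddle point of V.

local maximum

The Hessian at the origin is H = [[-12, 0, -22], [0, -4, -4], [-22, -4, -46]].
Row-reducing H symmetrically gives the diagonal entries -12, -4, -5/3.
So there are 3 negative pivots.
H is negative definite, so the origin is a strict local maximum.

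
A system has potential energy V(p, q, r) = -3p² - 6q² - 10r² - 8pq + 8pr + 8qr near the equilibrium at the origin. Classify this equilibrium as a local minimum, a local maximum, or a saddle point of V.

local maximum

The Hessian at the origin is H = [[-6, -8, 8], [-8, -12, 8], [8, 8, -20]].
Row-reducing H symmetrically gives the diagonal entries -6, -4/3, -4.
That gives 3 negative pivots.
H is negative definite, so the origin is a strict local maximum.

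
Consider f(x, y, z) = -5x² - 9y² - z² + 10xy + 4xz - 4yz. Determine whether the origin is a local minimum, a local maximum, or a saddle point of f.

The Hessian at the origin is H = [[-10, 10, 4], [10, -18, -4], [4, -4, -2]].
Congruent diagonalization of H (simultaneous row and column reduction) yields pivots -10, -8, -2/5.
So there are 3 negative pivots.
H is negative definite, so the origin is a strict local maximum.

local maximum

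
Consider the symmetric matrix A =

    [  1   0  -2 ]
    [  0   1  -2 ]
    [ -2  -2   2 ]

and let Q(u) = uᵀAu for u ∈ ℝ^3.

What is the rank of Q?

Congruent diagonalization of A (simultaneous row and column reduction) yields pivots 1, 1, -6.
So there are 2 positive, 1 negative pivots.
The rank is the number of nonzero pivots: 3.

3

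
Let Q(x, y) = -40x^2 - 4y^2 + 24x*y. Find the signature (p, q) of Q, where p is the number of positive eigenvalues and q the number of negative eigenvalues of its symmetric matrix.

The associated matrix is A = [[-40, 12], [12, -4]].
Congruent diagonalization of A (simultaneous row and column reduction) yields pivots -40, -2/5.
That gives 2 negative pivots.

(0, 2)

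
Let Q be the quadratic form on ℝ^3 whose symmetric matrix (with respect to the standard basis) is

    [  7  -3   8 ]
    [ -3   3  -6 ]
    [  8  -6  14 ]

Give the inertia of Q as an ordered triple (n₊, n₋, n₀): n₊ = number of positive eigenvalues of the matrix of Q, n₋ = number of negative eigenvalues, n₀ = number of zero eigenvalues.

Applying the same elementary operations to the rows and columns of A produces a congruent diagonal matrix with entries 7, 12/7, 1.
So there are 3 positive pivots.

(3, 0, 0)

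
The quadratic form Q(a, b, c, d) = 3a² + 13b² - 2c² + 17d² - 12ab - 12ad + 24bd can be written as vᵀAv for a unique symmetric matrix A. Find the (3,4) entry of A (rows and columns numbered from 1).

The coefficient of c·d in Q is 0. For a symmetric A this equals A[3,4] + A[4,3] = 2·A[3,4].
So A[3,4] = 0/2 = 0.

0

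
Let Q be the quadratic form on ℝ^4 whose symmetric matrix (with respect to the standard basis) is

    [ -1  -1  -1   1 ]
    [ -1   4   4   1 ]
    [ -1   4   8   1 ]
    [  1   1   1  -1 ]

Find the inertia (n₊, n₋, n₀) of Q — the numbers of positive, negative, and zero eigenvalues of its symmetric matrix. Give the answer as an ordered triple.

Row-reducing A symmetrically gives the diagonal entries -1, 5, 4, 0.
Counting signs: 2 positive, 1 negative, 1 zero.

(2, 1, 1)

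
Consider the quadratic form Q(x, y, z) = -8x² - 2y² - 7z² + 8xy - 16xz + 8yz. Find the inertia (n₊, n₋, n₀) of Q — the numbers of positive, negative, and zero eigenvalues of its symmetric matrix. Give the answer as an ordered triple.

Write A = [[-8, 4, -8], [4, -2, 4], [-8, 4, -7]].
Applying the same elementary operations to the rows and columns of A produces a congruent diagonal matrix with entries -8, 0, 1.
That gives 1 positive, 1 negative, 1 zero pivots.

(1, 1, 1)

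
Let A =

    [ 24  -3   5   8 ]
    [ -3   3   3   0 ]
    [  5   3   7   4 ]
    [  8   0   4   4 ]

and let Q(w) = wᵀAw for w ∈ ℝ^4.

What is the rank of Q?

3

Row-reducing A symmetrically gives the diagonal entries 24, 21/8, 20/21, 0.
So there are 3 positive, 1 zero pivots.
The rank is the number of nonzero pivots: 3.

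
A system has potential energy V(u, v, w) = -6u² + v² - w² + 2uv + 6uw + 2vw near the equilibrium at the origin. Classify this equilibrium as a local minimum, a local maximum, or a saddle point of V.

saddle point

The Hessian at the origin is H = [[-12, 2, 6], [2, 2, 2], [6, 2, -2]].
Symmetric row and column elimination reduces H to a congruent diagonal form with pivots -12, 7/3, -20/7.
That gives 1 positive, 2 negative pivots.
H is indefinite, so the origin is a saddle point.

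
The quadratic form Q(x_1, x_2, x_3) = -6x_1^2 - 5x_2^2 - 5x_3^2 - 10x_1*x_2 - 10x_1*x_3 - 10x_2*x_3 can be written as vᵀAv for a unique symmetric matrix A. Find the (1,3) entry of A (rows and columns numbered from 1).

The coefficient of x_1·x_3 in Q is -10. For a symmetric A this equals A[1,3] + A[3,1] = 2·A[1,3].
So A[1,3] = -10/2 = -5.

-5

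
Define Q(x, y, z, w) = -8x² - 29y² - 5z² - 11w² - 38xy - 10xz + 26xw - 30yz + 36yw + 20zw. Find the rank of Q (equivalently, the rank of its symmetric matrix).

The associated matrix is A = [[-8, -19, -5, 13], [-19, -29, -15, 18], [-5, -15, -5, 10], [13, 18, 10, -11]].
Congruent diagonalization of A (simultaneous row and column reduction) yields pivots -8, 129/8, -320/129, 0.
So there are 1 positive, 2 negative, 1 zero pivots.
The rank is the number of nonzero pivots: 3.

3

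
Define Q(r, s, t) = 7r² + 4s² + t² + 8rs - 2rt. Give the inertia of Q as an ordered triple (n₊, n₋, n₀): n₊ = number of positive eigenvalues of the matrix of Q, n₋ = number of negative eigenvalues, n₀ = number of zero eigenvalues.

Write A = [[7, 4, -1], [4, 4, 0], [-1, 0, 1]].
Symmetric row and column elimination reduces A to a congruent diagonal form with pivots 7, 12/7, 2/3.
Counting signs: 3 positive.

(3, 0, 0)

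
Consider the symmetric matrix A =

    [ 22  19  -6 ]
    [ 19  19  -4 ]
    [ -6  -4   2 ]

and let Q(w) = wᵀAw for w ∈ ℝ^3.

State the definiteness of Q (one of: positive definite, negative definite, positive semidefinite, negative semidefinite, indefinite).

indefinite

Symmetric row and column elimination reduces A to a congruent diagonal form with pivots 22, 57/22, -10/57.
So there are 2 positive, 1 negative pivots.
Hence Q is indefinite.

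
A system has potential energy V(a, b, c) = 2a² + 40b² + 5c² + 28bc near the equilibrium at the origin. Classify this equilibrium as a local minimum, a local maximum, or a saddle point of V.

local minimum

The Hessian at the origin is H = [[4, 0, 0], [0, 80, 28], [0, 28, 10]].
Applying the same elementary operations to the rows and columns of H produces a congruent diagonal matrix with entries 4, 80, 1/5.
That gives 3 positive pivots.
H is positive definite, so the origin is a strict local minimum.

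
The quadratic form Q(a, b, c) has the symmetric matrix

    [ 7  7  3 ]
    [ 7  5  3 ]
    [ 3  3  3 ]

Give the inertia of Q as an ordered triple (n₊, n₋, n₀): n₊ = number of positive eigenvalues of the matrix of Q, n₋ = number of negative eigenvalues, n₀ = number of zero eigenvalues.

Row-reducing A symmetrically gives the diagonal entries 7, -2, 12/7.
Counting signs: 2 positive, 1 negative.

(2, 1, 0)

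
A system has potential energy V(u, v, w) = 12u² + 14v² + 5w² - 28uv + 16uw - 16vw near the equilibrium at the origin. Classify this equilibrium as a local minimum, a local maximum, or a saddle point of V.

saddle point

The Hessian at the origin is H = [[24, -28, 16], [-28, 28, -16], [16, -16, 10]].
Row-reducing H symmetrically gives the diagonal entries 24, -14/3, 6/7.
So there are 2 positive, 1 negative pivots.
H is indefinite, so the origin is a saddle point.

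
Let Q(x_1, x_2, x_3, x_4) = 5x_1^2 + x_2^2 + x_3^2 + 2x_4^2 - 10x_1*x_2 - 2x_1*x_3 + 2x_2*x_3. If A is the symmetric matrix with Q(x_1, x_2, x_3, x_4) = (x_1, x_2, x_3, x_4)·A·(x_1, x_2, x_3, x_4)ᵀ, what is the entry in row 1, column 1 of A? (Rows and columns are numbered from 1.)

5

The coefficient of x_1^2 in Q is 5, and that is exactly A[1,1].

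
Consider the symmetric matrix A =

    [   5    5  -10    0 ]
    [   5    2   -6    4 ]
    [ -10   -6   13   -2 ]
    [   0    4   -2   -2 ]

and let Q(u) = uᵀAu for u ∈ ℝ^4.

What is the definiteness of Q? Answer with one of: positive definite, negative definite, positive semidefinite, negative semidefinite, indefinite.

indefinite

An LDLᵀ factorisation of A has diagonal entries 5, -3, -5/3, 10.
So there are 2 positive, 2 negative pivots.
Hence Q is indefinite.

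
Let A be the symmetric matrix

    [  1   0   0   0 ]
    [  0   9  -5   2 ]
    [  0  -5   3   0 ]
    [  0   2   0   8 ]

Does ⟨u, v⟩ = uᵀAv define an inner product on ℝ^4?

Leading principal minors: Δ_1 = 1, Δ_2 = 9, Δ_3 = 2, Δ_4 = 4.
All leading principal minors are positive, so by Sylvester's criterion Q is positive definite.
⟨·,·⟩ is an inner product exactly when A is positive definite.

yes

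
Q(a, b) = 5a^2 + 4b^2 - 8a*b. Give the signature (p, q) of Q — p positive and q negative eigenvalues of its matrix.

(2, 0)

The symmetric matrix is A = [[5, -4], [-4, 4]].
Applying the same elementary operations to the rows and columns of A produces a congruent diagonal matrix with entries 5, 4/5.
That gives 2 positive pivots.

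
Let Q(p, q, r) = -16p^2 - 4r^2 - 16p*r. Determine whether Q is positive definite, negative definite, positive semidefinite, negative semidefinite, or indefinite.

negative semidefinite

The symmetric matrix is A = [[-16, 0, -8], [0, 0, 0], [-8, 0, -4]].
Row-reducing A symmetrically gives the diagonal entries -16, 0, 0.
So there are 1 negative, 2 zero pivots.
Hence Q is negative semidefinite.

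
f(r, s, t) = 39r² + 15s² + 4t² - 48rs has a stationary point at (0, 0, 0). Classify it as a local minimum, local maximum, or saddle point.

local minimum

The Hessian at the origin is H = [[78, -48, 0], [-48, 30, 0], [0, 0, 8]].
Applying the same elementary operations to the rows and columns of H produces a congruent diagonal matrix with entries 78, 6/13, 8.
So there are 3 positive pivots.
H is positive definite, so the origin is a strict local minimum.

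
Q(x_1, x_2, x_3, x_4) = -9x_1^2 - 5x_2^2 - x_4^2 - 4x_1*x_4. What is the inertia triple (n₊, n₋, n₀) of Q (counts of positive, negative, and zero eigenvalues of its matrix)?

The symmetric matrix is A = [[-9, 0, 0, -2], [0, -5, 0, 0], [0, 0, 0, 0], [-2, 0, 0, -1]].
Congruent diagonalization of A (simultaneous row and column reduction) yields pivots -9, -5, 0, -5/9.
So there are 3 negative, 1 zero pivots.

(0, 3, 1)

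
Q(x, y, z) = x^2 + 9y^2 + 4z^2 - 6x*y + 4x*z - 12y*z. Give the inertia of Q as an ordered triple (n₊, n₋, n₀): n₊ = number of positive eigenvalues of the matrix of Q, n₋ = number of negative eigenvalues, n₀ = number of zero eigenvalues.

The associated matrix is A = [[1, -3, 2], [-3, 9, -6], [2, -6, 4]].
Row-reducing A symmetrically gives the diagonal entries 1, 0, 0.
That gives 1 positive, 2 zero pivots.

(1, 0, 2)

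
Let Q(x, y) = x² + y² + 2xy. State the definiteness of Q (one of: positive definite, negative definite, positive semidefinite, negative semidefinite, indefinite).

The associated matrix is A = [[1, 1], [1, 1]].
Congruent diagonalization of A (simultaneous row and column reduction) yields pivots 1, 0.
Counting signs: 1 positive, 1 zero.
Hence Q is positive semidefinite.

positive semidefinite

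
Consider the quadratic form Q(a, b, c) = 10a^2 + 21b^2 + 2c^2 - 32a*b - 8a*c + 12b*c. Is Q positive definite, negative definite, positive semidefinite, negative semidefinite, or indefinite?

indefinite

The symmetric matrix is A = [[10, -16, -4], [-16, 21, 6], [-4, 6, 2]].
Congruent diagonalization of A (simultaneous row and column reduction) yields pivots 10, -23/5, 10/23.
Counting signs: 2 positive, 1 negative.
Hence Q is indefinite.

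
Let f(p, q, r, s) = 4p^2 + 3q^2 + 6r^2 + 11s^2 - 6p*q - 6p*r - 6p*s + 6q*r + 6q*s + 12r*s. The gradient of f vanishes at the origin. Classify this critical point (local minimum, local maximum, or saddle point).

local minimum

The Hessian at the origin is H = [[8, -6, -6, -6], [-6, 6, 6, 6], [-6, 6, 12, 12], [-6, 6, 12, 22]].
Row-reducing H symmetrically gives the diagonal entries 8, 3/2, 6, 10.
So there are 4 positive pivots.
H is positive definite, so the origin is a strict local minimum.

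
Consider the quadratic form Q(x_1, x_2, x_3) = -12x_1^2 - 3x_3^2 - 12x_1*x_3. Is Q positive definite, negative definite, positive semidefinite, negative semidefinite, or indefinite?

Write A = [[-12, 0, -6], [0, 0, 0], [-6, 0, -3]].
Row-reducing A symmetrically gives the diagonal entries -12, 0, 0.
Counting signs: 1 negative, 2 zero.
Hence Q is negative semidefinite.

negative semidefinite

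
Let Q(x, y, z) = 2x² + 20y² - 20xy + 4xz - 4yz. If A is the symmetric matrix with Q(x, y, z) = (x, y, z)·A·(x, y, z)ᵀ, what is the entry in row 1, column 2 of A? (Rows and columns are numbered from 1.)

The coefficient of x·y in Q is -20. For a symmetric A this equals A[1,2] + A[2,1] = 2·A[1,2].
So A[1,2] = -20/2 = -10.

-10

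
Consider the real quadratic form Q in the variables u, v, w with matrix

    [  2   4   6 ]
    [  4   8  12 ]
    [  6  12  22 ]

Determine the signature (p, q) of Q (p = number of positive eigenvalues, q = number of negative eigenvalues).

Symmetric row and column elimination reduces A to a congruent diagonal form with pivots 2, 0, 4.
So there are 2 positive, 1 zero pivots.

(2, 0)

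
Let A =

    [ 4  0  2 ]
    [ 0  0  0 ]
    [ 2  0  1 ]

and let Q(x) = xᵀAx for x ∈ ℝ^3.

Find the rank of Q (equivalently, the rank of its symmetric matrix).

Symmetric row and column elimination reduces A to a congruent diagonal form with pivots 4, 0, 0.
Counting signs: 1 positive, 2 zero.
The rank is the number of nonzero pivots: 1.

1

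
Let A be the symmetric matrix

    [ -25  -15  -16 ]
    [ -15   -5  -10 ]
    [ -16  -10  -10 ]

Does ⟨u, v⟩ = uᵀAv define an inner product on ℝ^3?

no

Row-reducing A symmetrically gives the diagonal entries -25, 4, 1/5.
Counting signs: 2 positive, 1 negative.
Hence Q is indefinite.
⟨·,·⟩ is an inner product exactly when A is positive definite.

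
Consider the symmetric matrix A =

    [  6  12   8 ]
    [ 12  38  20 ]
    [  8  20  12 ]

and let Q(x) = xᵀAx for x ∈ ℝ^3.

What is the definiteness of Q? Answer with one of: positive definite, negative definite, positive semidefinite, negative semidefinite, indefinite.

Leading principal minors: Δ_1 = 6, Δ_2 = 84, Δ_3 = 16.
All leading principal minors are positive, so by Sylvester's criterion Q is positive definite.

positive definite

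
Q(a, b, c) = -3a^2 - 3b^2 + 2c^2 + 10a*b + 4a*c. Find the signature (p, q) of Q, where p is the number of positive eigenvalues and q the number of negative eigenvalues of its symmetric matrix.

Write A = [[-3, 5, 2], [5, -3, 0], [2, 0, 2]].
An LDLᵀ factorisation of A has diagonal entries -3, 16/3, 5/4.
So there are 2 positive, 1 negative pivots.

(2, 1)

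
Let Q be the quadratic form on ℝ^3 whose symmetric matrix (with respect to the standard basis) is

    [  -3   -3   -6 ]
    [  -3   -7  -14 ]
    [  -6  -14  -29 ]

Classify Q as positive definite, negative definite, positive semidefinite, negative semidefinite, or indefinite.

negative definite

Leading principal minors: Δ_1 = -3, Δ_2 = 12, Δ_3 = -12.
The signs alternate starting with Δ_1 < 0, so by Sylvester's criterion Q is negative definite.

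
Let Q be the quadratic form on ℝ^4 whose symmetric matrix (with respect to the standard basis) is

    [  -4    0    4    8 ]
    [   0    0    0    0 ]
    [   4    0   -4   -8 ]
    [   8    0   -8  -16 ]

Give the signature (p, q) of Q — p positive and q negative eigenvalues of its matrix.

Row-reducing A symmetrically gives the diagonal entries -4, 0, 0, 0.
So there are 1 negative, 3 zero pivots.

(0, 1)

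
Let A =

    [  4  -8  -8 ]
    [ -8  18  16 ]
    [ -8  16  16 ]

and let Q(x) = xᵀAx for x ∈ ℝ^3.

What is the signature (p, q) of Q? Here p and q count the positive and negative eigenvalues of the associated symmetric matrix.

(2, 0)

Row-reducing A symmetrically gives the diagonal entries 4, 2, 0.
Counting signs: 2 positive, 1 zero.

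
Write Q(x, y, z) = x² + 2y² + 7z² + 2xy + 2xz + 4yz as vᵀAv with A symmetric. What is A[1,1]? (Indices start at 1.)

The coefficient of x² in Q is 1, and that is exactly A[1,1].

1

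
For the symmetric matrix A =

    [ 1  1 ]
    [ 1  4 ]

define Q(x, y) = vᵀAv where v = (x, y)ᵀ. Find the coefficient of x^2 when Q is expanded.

1

The coefficient of x^2 is the diagonal entry A[1,1] = 1.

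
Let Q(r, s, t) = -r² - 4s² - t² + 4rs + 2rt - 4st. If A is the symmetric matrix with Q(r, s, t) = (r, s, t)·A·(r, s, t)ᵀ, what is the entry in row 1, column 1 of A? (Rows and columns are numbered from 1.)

-1

The coefficient of r² in Q is -1, and that is exactly A[1,1].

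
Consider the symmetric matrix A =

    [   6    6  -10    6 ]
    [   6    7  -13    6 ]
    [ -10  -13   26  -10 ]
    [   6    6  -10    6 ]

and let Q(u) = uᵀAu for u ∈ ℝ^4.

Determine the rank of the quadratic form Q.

3

Congruent diagonalization of A (simultaneous row and column reduction) yields pivots 6, 1, 1/3, 0.
So there are 3 positive, 1 zero pivots.
The rank is the number of nonzero pivots: 3.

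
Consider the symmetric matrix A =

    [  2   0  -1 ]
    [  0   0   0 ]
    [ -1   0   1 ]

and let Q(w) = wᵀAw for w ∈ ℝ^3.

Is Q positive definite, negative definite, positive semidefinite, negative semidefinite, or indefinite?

Congruent diagonalization of A (simultaneous row and column reduction) yields pivots 2, 0, 1/2.
So there are 2 positive, 1 zero pivots.
Hence Q is positive semidefinite.

positive semidefinite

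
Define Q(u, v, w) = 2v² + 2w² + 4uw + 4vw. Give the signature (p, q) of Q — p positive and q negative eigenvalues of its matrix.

The symmetric matrix is A = [[0, 0, 2], [0, 2, 2], [2, 2, 2]].
By Sylvester's law of inertia any congruent diagonalization of A has 2 positive, 1 negative and 0 zero entries.

(2, 1)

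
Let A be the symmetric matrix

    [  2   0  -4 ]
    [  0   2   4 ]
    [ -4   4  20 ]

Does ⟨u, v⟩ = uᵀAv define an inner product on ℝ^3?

Leading principal minors: Δ_1 = 2, Δ_2 = 4, Δ_3 = 16.
All leading principal minors are positive, so by Sylvester's criterion Q is positive definite.
⟨·,·⟩ is an inner product exactly when A is positive definite.

yes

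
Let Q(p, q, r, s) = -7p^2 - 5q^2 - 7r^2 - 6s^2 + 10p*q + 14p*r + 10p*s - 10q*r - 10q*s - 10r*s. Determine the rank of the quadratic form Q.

Write A = [[-7, 5, 7, 5], [5, -5, -5, -5], [7, -5, -7, -5], [5, -5, -5, -6]].
Symmetric row and column elimination reduces A to a congruent diagonal form with pivots -7, -10/7, 0, -1.
That gives 3 negative, 1 zero pivots.
The rank is the number of nonzero pivots: 3.

3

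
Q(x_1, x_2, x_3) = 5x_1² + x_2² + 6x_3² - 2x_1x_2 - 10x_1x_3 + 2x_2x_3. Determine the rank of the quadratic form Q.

The associated matrix is A = [[5, -1, -5], [-1, 1, 1], [-5, 1, 6]].
Congruent diagonalization of A (simultaneous row and column reduction) yields pivots 5, 4/5, 1.
That gives 3 positive pivots.
The rank is the number of nonzero pivots: 3.

3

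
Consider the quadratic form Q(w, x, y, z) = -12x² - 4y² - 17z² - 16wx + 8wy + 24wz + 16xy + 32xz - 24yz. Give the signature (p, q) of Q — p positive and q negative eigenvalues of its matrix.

The symmetric matrix is A = [[0, -8, 4, 12], [-8, -12, 8, 16], [4, 8, -4, -12], [12, 16, -12, -17]].
By Sylvester's law of inertia any congruent diagonalization of A has 3 positive, 1 negative and 0 zero entries.

(3, 1)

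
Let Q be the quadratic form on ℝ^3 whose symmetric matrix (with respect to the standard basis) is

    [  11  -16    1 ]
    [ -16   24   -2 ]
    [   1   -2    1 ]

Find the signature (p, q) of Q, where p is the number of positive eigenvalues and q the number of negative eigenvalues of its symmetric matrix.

Applying the same elementary operations to the rows and columns of A produces a congruent diagonal matrix with entries 11, 8/11, 1/2.
So there are 3 positive pivots.

(3, 0)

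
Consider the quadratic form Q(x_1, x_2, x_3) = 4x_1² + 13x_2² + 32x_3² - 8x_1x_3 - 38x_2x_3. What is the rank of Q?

3

The associated matrix is A = [[4, 0, -4], [0, 13, -19], [-4, -19, 32]].
Applying the same elementary operations to the rows and columns of A produces a congruent diagonal matrix with entries 4, 13, 3/13.
So there are 3 positive pivots.
The rank is the number of nonzero pivots: 3.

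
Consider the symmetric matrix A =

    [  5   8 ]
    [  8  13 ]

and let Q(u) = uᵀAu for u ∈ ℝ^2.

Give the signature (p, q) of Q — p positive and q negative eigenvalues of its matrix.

Applying the same elementary operations to the rows and columns of A produces a congruent diagonal matrix with entries 5, 1/5.
So there are 2 positive pivots.

(2, 0)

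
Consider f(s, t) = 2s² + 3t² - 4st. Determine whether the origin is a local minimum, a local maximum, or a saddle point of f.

local minimum

The Hessian at the origin is H = [[4, -4], [-4, 6]].
det H = 4·6 − (-4)² = 8 > 0 and H[1,1] = 4 > 0, so H is positive definite.
Therefore the origin is a local minimum.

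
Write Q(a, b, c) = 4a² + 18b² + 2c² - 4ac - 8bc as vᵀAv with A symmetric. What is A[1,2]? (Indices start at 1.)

0

The coefficient of a·b in Q is 0. For a symmetric A this equals A[1,2] + A[2,1] = 2·A[1,2].
So A[1,2] = 0/2 = 0.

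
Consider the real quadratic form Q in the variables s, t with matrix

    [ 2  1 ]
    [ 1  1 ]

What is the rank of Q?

An LDLᵀ factorisation of A has diagonal entries 2, 1/2.
So there are 2 positive pivots.
The rank is the number of nonzero pivots: 2.

2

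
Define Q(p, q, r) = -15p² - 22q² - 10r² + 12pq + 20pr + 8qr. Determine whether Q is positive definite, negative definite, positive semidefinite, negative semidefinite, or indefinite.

The associated matrix is A = [[-15, 6, 10], [6, -22, 4], [10, 4, -10]].
Row-reducing A symmetrically gives the diagonal entries -15, -98/5, -10/147.
So there are 3 negative pivots.
Hence Q is negative definite.

negative definite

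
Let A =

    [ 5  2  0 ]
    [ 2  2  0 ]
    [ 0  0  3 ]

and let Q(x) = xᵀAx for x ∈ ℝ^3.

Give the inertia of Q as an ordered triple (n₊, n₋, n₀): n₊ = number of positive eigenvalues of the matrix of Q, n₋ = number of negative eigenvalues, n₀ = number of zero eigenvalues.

(3, 0, 0)

Applying the same elementary operations to the rows and columns of A produces a congruent diagonal matrix with entries 5, 6/5, 3.
Counting signs: 3 positive.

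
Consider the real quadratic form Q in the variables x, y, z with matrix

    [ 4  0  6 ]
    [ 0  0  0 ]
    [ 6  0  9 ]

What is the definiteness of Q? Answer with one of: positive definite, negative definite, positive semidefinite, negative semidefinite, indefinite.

Row-reducing A symmetrically gives the diagonal entries 4, 0, 0.
Counting signs: 1 positive, 2 zero.
Hence Q is positive semidefinite.

positive semidefinite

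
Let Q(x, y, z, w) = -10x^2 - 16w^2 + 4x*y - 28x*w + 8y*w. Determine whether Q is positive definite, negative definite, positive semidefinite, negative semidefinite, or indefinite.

indefinite

Write A = [[-10, 2, 0, -14], [2, 0, 0, 4], [0, 0, 0, 0], [-14, 4, 0, -16]].
Row-reducing A symmetrically gives the diagonal entries -10, 2/5, 0, 0.
Counting signs: 1 positive, 1 negative, 2 zero.
Hence Q is indefinite.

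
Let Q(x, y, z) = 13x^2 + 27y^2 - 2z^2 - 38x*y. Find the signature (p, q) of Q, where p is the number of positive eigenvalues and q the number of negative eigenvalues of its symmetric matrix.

The symmetric matrix is A = [[13, -19, 0], [-19, 27, 0], [0, 0, -2]].
Applying the same elementary operations to the rows and columns of A produces a congruent diagonal matrix with entries 13, -10/13, -2.
That gives 1 positive, 2 negative pivots.

(1, 2)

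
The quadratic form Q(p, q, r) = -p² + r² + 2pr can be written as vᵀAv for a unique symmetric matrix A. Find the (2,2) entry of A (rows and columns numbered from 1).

The coefficient of q² in Q is 0, and that is exactly A[2,2].

0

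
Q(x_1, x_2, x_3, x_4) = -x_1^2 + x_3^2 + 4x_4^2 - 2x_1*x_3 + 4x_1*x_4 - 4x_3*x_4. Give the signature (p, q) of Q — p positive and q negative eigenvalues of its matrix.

(1, 1)

The associated matrix is A = [[-1, 0, -1, 2], [0, 0, 0, 0], [-1, 0, 1, -2], [2, 0, -2, 4]].
Symmetric row and column elimination reduces A to a congruent diagonal form with pivots -1, 0, 2, 0.
Counting signs: 1 positive, 1 negative, 2 zero.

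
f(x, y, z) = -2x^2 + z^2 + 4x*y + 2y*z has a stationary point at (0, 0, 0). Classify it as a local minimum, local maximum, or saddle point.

The Hessian at the origin is H = [[-4, 4, 0], [4, 0, 2], [0, 2, 2]].
Congruent diagonalization of H (simultaneous row and column reduction) yields pivots -4, 4, 1.
That gives 2 positive, 1 negative pivots.
H is indefinite, so the origin is a saddle point.

saddle point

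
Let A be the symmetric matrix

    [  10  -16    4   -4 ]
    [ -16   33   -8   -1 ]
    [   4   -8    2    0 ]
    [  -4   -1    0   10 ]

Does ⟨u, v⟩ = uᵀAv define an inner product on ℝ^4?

Leading principal minors: Δ_1 = 10, Δ_2 = 74, Δ_3 = 4, Δ_4 = 4.
All leading principal minors are positive, so by Sylvester's criterion Q is positive definite.
⟨·,·⟩ is an inner product exactly when A is positive definite.

yes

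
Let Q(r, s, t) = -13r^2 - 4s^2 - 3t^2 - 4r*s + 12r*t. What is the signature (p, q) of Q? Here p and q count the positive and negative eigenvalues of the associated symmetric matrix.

(0, 2)

The associated matrix is A = [[-13, -2, 6], [-2, -4, 0], [6, 0, -3]].
Row-reducing A symmetrically gives the diagonal entries -13, -48/13, 0.
Counting signs: 2 negative, 1 zero.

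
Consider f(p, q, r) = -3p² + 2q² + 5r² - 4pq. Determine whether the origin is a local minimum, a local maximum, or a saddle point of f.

saddle point

The Hessian at the origin is H = [[-6, -4, 0], [-4, 4, 0], [0, 0, 10]].
Congruent diagonalization of H (simultaneous row and column reduction) yields pivots -6, 20/3, 10.
So there are 2 positive, 1 negative pivots.
H is indefinite, so the origin is a saddle point.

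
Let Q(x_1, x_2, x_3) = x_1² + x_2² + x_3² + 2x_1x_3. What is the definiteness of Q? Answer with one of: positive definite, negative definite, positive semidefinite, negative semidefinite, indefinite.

positive semidefinite

The symmetric matrix is A = [[1, 0, 1], [0, 1, 0], [1, 0, 1]].
Row-reducing A symmetrically gives the diagonal entries 1, 1, 0.
So there are 2 positive, 1 zero pivots.
Hence Q is positive semidefinite.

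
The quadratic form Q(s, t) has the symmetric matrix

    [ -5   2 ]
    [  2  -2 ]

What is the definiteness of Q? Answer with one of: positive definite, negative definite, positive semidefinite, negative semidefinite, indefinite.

For the 2×2 matrix [[-5, 2], [2, -2]]: det = -5·-2 − (2)² = 6, trace = -7.
det > 0 so both eigenvalues share the sign of the trace; trace = -7 < 0 ⇒ both negative.

negative definite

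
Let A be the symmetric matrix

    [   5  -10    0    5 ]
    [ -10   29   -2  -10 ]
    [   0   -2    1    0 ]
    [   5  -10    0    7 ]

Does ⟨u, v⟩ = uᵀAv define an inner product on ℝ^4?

An LDLᵀ factorisation of A has diagonal entries 5, 9, 5/9, 2.
So there are 4 positive pivots.
Hence Q is positive definite.
⟨·,·⟩ is an inner product exactly when A is positive definite.

yes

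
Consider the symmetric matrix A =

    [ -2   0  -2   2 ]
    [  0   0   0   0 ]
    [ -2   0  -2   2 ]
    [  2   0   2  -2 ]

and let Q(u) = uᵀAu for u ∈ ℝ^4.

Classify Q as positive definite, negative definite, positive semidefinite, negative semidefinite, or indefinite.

negative semidefinite

Row-reducing A symmetrically gives the diagonal entries -2, 0, 0, 0.
That gives 1 negative, 3 zero pivots.
Hence Q is negative semidefinite.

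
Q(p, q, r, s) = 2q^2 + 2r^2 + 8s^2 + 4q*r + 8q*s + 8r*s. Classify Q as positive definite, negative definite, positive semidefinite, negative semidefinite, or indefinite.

positive semidefinite

The symmetric matrix is A = [[0, 0, 0, 0], [0, 2, 2, 4], [0, 2, 2, 4], [0, 4, 4, 8]].
Symmetric row and column elimination reduces A to a congruent diagonal form with pivots 0, 2, 0, 0.
That gives 1 positive, 3 zero pivots.
Hence Q is positive semidefinite.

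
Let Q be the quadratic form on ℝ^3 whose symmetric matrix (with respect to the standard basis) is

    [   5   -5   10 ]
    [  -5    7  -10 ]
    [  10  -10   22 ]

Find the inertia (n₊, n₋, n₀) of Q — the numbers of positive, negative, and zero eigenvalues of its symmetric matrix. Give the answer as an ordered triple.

Symmetric row and column elimination reduces A to a congruent diagonal form with pivots 5, 2, 2.
Counting signs: 3 positive.

(3, 0, 0)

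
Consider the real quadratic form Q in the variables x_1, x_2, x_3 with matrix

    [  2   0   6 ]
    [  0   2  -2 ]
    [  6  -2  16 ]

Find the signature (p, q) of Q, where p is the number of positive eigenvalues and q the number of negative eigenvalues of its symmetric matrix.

(2, 1)

Congruent diagonalization of A (simultaneous row and column reduction) yields pivots 2, 2, -4.
That gives 2 positive, 1 negative pivots.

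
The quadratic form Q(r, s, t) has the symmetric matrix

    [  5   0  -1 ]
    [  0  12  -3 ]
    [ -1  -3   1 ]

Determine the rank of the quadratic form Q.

3

An LDLᵀ factorisation of A has diagonal entries 5, 12, 1/20.
Counting signs: 3 positive.
The rank is the number of nonzero pivots: 3.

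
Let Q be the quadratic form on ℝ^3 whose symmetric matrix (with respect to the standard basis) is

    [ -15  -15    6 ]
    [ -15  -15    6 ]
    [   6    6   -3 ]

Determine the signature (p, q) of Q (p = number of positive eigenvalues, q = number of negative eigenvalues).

Applying the same elementary operations to the rows and columns of A produces a congruent diagonal matrix with entries -15, 0, -3/5.
Counting signs: 2 negative, 1 zero.

(0, 2)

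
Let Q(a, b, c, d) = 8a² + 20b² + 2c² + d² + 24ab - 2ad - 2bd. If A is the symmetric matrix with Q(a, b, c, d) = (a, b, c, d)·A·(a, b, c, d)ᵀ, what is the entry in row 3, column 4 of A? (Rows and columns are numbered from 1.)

0

The coefficient of c·d in Q is 0. For a symmetric A this equals A[3,4] + A[4,3] = 2·A[3,4].
So A[3,4] = 0/2 = 0.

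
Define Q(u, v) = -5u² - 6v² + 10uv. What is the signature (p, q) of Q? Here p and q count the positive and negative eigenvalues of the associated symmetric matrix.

(0, 2)

The symmetric matrix is A = [[-5, 5], [5, -6]].
Symmetric row and column elimination reduces A to a congruent diagonal form with pivots -5, -1.
That gives 2 negative pivots.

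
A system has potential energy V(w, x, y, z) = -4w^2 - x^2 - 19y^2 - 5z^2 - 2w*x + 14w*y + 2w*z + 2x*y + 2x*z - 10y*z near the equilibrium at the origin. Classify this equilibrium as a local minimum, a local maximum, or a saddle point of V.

The Hessian at the origin is H = [[-8, -2, 14, 2], [-2, -2, 2, 2], [14, 2, -38, -10], [2, 2, -10, -10]].
Row-reducing H symmetrically gives the diagonal entries -8, -3/2, -12, -8/3.
That gives 4 negative pivots.
H is negative definite, so the origin is a strict local maximum.

local maximum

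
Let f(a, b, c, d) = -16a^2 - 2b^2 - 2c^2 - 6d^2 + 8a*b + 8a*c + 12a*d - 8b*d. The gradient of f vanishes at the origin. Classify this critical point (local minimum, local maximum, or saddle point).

saddle point

The Hessian at the origin is H = [[-32, 8, 8, 12], [8, -4, 0, -8], [8, 0, -4, 0], [12, -8, 0, -12]].
H is indefinite, so the origin is a saddle point.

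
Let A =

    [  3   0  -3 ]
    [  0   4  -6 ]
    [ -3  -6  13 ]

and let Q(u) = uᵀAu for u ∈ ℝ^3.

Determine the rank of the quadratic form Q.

3

An LDLᵀ factorisation of A has diagonal entries 3, 4, 1.
Counting signs: 3 positive.
The rank is the number of nonzero pivots: 3.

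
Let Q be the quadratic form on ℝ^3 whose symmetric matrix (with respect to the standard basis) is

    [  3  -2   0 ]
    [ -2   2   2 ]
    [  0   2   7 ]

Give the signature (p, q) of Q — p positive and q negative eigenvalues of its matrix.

Symmetric row and column elimination reduces A to a congruent diagonal form with pivots 3, 2/3, 1.
Counting signs: 3 positive.

(3, 0)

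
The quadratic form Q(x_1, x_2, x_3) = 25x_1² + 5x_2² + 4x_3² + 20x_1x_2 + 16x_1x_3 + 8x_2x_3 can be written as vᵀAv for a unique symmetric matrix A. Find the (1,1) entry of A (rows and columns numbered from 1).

25

The coefficient of x_1² in Q is 25, and that is exactly A[1,1].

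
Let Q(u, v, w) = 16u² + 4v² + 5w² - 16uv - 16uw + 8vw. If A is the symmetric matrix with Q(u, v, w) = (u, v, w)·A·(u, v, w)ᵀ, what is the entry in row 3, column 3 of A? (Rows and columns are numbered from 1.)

The coefficient of w² in Q is 5, and that is exactly A[3,3].

5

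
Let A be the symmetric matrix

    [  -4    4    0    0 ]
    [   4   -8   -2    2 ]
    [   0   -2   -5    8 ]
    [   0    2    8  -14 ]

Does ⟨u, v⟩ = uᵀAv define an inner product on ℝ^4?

An LDLᵀ factorisation of A has diagonal entries -4, -4, -4, -3/4.
So there are 4 negative pivots.
Hence Q is negative definite.
⟨·,·⟩ is an inner product exactly when A is positive definite.

no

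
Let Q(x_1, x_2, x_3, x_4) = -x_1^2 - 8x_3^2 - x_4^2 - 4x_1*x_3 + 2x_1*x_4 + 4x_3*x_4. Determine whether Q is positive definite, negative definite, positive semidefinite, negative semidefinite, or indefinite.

negative semidefinite

Write A = [[-1, 0, -2, 1], [0, 0, 0, 0], [-2, 0, -8, 2], [1, 0, 2, -1]].
Symmetric row and column elimination reduces A to a congruent diagonal form with pivots -1, 0, -4, 0.
Counting signs: 2 negative, 2 zero.
Hence Q is negative semidefinite.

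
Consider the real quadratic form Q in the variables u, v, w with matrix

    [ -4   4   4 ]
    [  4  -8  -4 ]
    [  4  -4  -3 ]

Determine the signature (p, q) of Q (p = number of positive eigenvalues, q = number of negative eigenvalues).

(1, 2)

An LDLᵀ factorisation of A has diagonal entries -4, -4, 1.
So there are 1 positive, 2 negative pivots.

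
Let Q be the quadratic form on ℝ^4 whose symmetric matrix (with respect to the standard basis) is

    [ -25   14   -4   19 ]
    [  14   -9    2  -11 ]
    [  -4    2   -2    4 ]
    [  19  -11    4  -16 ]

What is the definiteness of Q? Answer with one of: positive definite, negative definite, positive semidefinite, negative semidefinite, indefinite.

Leading principal minors: Δ_1 = -25, Δ_2 = 29, Δ_3 = -38, Δ_4 = 24.
The signs alternate starting with Δ_1 < 0, so by Sylvester's criterion Q is negative definite.

negative definite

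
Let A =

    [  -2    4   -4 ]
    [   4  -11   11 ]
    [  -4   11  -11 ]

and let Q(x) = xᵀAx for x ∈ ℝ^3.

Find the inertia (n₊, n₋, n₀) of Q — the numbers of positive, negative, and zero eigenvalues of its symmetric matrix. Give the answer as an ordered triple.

Congruent diagonalization of A (simultaneous row and column reduction) yields pivots -2, -3, 0.
Counting signs: 2 negative, 1 zero.

(0, 2, 1)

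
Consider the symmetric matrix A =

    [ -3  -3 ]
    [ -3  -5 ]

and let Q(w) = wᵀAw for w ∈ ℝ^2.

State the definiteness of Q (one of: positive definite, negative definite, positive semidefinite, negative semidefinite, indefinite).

For the 2×2 matrix [[-3, -3], [-3, -5]]: det = -3·-5 − (-3)² = 6, trace = -8.
det > 0 so both eigenvalues share the sign of the trace; trace = -8 < 0 ⇒ both negative.

negative definite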